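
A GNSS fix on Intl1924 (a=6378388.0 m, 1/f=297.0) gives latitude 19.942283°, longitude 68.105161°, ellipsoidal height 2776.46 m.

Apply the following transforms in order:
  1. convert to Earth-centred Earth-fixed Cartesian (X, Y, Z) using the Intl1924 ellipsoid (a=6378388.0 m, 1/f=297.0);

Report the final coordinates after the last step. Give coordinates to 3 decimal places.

start: φ=19.942283°, λ=68.105161°, h=2776.460 m
→ ECEF (a=6378388.000, f=1/297.0): X=2237751.3675, Y=5568030.5908, Z=2162665.5604

X=2237751.367 m, Y=5568030.591 m, Z=2162665.560 m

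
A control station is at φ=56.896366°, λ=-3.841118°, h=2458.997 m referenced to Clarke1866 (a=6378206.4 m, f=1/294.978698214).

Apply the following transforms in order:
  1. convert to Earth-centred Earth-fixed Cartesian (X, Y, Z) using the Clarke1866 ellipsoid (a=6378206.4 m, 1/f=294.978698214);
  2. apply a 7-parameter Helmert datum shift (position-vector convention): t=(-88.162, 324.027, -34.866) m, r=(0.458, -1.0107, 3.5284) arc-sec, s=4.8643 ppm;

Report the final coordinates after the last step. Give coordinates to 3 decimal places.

X=3485195.109 m, Y=-233634.259 m, Z=5321472.714 m

start: φ=56.896366°, λ=-3.841118°, h=2458.997 m
→ ECEF (a=6378206.400, f=1/294.978698214): X=3485288.3902, Y=-234004.9519, Z=5321465.1363
→ Helmert 7p (PV): X=3485195.1093, Y=-233634.2591, Z=5321472.7140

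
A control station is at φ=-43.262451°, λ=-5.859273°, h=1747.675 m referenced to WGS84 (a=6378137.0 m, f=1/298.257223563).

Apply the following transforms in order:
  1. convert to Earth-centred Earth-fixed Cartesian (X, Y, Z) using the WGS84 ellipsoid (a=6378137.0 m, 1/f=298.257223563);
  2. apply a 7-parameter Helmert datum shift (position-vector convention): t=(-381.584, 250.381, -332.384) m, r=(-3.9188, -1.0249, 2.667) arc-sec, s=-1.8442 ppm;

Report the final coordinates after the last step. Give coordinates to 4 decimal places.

X=4628619.2901 m, Y=-474804.9870 m, Z=-4350270.3627 m

start: φ=-43.262451°, λ=-5.859273°, h=1747.675 m
→ ECEF (a=6378137.000, f=1/298.257223563): X=4628981.6543, Y=-475033.4521, Z=-4349978.0267
→ Helmert 7p (PV): X=4628619.2901, Y=-474804.9870, Z=-4350270.3627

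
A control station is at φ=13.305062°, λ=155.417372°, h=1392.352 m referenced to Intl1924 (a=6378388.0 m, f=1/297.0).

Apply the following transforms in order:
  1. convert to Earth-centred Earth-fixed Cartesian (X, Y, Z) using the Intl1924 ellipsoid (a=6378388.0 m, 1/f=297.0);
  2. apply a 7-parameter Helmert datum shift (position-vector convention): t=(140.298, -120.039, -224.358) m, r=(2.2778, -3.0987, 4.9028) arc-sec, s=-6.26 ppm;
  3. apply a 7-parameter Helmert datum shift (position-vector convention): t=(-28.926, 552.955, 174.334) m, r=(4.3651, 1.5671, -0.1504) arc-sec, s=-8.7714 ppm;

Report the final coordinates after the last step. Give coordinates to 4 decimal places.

X=-5646689.3149 m, Y=2583460.1725 m, Z=1458576.0870 m

start: φ=13.305062°, λ=155.417372°, h=1392.352 m
→ ECEF (a=6378388.000, f=1/297.0): X=-5646815.2142, Y=2583243.1562, Z=1458606.7754
→ Helmert 7p (PV): X=-5646722.8814, Y=2582956.6179, Z=1458316.9821
→ Helmert 7p (PV): X=-5646689.3149, Y=2583460.1725, Z=1458576.0870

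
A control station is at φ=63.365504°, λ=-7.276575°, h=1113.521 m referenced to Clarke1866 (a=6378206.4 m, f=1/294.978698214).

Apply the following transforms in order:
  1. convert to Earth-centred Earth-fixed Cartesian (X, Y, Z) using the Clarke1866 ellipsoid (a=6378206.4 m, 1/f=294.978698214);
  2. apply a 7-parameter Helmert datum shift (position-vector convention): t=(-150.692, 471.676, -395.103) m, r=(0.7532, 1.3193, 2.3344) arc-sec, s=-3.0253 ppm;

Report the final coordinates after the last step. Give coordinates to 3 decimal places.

X=2844382.269 m, Y=-362722.792 m, Z=5678728.248 m

start: φ=63.365504°, λ=-7.276575°, h=1113.521 m
→ ECEF (a=6378206.400, f=1/294.978698214): X=2844501.1317, Y=-363207.0208, Z=5679160.0527
→ Helmert 7p (PV): X=2844382.2694, Y=-362722.7915, Z=5678728.2484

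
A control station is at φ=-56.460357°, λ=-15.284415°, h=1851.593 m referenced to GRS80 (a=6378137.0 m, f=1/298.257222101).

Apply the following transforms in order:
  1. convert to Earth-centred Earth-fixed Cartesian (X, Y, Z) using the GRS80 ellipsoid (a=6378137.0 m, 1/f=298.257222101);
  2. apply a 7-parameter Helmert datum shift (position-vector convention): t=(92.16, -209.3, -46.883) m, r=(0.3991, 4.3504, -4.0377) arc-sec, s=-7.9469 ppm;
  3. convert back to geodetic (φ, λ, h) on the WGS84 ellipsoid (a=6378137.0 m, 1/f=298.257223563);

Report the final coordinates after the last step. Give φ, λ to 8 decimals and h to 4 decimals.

φ=-56.46070455°, λ=-15.28873370°, h=1920.1065 m

start: φ=-56.460357°, λ=-15.284415°, h=1851.593 m
→ ECEF (a=6378137.000, f=1/298.257222101): X=3408281.0389, Y=-931403.7884, Z=-5294478.1354
→ Helmert 7p (PV): X=3408216.2146, Y=-931662.1601, Z=-5294556.6305
→ geod (Bowring, a=6378137.000): φ=-56.46070455°, λ=-15.28873370°, h=1920.1065 m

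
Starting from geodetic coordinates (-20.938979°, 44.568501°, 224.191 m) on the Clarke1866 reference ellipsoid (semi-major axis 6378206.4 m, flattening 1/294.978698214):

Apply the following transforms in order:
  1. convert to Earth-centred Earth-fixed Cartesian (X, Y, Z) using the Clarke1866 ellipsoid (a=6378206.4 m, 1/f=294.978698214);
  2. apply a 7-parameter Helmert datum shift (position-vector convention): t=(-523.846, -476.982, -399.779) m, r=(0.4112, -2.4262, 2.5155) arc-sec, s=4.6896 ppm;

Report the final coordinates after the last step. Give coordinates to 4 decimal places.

start: φ=-20.938979°, λ=44.568501°, h=224.191 m
→ ECEF (a=6378206.400, f=1/294.978698214): X=4245822.4357, Y=4182348.0242, Z=-2265032.5616
→ Helmert 7p (PV): X=4245294.1375, Y=4181946.9514, Z=-2265384.6829

X=4245294.1375 m, Y=4181946.9514 m, Z=-2265384.6829 m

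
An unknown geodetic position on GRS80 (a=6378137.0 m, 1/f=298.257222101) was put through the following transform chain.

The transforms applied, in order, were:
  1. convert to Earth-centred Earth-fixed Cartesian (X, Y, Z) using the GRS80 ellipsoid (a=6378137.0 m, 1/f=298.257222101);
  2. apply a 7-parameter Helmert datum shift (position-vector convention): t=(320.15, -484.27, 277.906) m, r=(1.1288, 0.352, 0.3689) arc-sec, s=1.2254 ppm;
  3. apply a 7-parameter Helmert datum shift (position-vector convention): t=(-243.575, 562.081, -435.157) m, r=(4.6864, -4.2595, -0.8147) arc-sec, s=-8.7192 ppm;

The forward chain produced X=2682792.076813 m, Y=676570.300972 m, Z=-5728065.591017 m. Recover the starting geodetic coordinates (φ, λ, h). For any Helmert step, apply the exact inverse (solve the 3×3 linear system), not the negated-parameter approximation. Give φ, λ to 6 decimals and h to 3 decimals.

start: X=2682792.0768, Y=676570.3010, Z=-5728065.5910 m
→ Helmert⁻¹: X=2682938.0946, Y=675894.5750, Z=-5727751.1357
→ Helmert⁻¹: X=2682625.6421, Y=676341.8713, Z=-5728021.1459
→ geod (Bowring, a=6378137.000): φ=-64.37036000°, λ=14.15047400°, h=362.5640 m

φ=-64.370360°, λ=14.150474°, h=362.564 m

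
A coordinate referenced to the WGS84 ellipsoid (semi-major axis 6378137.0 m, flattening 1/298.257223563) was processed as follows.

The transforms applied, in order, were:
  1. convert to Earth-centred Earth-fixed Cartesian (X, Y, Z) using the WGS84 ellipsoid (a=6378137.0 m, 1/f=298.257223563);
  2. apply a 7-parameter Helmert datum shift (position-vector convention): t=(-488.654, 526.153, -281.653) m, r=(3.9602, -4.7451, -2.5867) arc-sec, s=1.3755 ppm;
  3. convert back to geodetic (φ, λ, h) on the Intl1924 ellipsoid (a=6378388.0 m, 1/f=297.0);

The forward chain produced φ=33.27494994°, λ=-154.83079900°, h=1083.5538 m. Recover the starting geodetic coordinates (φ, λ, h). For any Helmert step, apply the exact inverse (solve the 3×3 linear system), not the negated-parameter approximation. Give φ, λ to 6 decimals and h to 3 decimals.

start: φ=33.274950°, λ=-154.830799°, h=1083.554 m
→ ECEF (a=6378388.000, f=1/297.0): X=-4832042.2932, Y=-2270614.7232, Z=3480140.1582
→ Helmert⁻¹: X=-4831438.4417, Y=-2271131.5162, Z=3480571.7754
→ geod (Bowring, a=6378137.000): φ=33.27906400°, λ=-154.82302300°, h=1270.8190 m

φ=33.279064°, λ=-154.823023°, h=1270.819 m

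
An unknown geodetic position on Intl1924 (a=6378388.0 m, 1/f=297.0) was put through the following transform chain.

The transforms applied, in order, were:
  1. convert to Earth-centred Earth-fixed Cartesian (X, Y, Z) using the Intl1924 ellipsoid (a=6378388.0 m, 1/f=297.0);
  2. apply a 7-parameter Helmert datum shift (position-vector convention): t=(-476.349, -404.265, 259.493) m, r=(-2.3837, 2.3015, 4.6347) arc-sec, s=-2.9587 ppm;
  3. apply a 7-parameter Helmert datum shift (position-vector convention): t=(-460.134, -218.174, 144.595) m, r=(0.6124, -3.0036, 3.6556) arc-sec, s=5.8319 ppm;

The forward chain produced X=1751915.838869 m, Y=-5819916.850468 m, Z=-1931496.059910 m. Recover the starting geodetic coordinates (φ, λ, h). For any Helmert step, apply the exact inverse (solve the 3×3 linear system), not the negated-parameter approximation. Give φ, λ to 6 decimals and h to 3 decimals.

start: X=1751915.8389, Y=-5819916.8505, Z=-1931496.0599 m
→ Helmert⁻¹: X=1752234.4833, Y=-5819701.5264, Z=-1931637.6270
→ Helmert⁻¹: X=1752606.8164, Y=-5819331.5329, Z=-1931950.5314
→ geod (Bowring, a=6378388.000): φ=-17.74653800°, λ=-73.23928600°, h=792.3220 m

φ=-17.746538°, λ=-73.239286°, h=792.322 m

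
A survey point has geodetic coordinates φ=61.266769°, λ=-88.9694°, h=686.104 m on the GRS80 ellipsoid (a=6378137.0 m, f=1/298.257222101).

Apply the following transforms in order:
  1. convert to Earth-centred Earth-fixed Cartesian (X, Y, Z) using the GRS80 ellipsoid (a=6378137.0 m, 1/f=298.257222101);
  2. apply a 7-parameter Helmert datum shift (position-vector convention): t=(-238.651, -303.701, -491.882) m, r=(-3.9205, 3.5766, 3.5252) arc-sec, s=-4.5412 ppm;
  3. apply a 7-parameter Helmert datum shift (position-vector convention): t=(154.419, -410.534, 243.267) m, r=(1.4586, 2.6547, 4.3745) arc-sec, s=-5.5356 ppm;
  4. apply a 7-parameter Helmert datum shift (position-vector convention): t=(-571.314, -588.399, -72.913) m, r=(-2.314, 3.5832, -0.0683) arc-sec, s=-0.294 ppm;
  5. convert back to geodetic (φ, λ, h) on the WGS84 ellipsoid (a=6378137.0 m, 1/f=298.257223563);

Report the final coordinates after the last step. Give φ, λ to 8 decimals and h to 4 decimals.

start: φ=61.266769°, λ=-88.969400°, h=686.104 m
→ ECEF (a=6378137.000, f=1/298.257222101): X=55297.8569, Y=-3073929.8558, Z=5570295.3073
→ Helmert 7p (PV): X=55208.0776, Y=-3074112.7776, Z=5569835.5969
→ Helmert 7p (PV): X=55499.0723, Y=-3074544.5105, Z=5570025.5825
→ Helmert 7p (PV): X=55023.4855, Y=-3075069.5362, Z=5569984.5599
→ geod (Bowring, a=6378137.000): φ=61.25650201°, λ=-88.97489242°, h=959.1489 m

φ=61.25650201°, λ=-88.97489242°, h=959.1489 m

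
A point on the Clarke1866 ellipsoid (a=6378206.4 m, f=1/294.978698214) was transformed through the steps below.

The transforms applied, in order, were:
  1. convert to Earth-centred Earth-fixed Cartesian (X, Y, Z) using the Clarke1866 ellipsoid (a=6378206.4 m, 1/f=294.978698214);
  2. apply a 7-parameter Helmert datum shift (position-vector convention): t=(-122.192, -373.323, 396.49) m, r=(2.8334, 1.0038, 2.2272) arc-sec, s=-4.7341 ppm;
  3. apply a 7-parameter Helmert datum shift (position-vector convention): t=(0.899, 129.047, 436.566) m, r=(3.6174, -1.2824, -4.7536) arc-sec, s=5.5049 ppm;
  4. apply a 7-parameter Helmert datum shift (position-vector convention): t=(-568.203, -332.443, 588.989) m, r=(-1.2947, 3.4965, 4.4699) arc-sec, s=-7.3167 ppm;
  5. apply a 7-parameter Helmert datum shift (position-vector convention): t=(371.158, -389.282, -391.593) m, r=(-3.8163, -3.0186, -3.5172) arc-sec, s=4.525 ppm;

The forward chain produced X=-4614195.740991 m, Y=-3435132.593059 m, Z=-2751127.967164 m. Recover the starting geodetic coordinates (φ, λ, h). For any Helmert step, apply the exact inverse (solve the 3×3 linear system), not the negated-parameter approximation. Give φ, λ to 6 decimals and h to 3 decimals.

φ=-25.722709°, λ=-143.338633°, h=2036.996 m

start: X=-4614195.7410, Y=-3435132.5931, Z=-2751127.9672 m
→ Helmert⁻¹: X=-4614527.7048, Y=-3434755.5616, Z=-2750719.9451
→ Helmert⁻¹: X=-4614021.0445, Y=-3434330.9880, Z=-2751428.8363
→ Helmert⁻¹: X=-4613934.4982, Y=-3434595.7214, Z=-2751761.3329
→ Helmert⁻¹: X=-4613857.8371, Y=-3434226.6425, Z=-2752146.1306
→ geod (Bowring, a=6378206.400): φ=-25.72270900°, λ=-143.33863300°, h=2036.9960 m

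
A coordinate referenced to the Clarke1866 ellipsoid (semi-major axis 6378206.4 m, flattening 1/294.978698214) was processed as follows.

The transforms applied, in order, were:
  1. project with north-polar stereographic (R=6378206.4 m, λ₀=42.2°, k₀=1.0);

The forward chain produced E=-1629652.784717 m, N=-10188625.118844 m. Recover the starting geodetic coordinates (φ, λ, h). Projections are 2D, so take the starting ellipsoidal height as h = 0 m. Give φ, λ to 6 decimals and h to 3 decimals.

start: E=-1629652.7847, N=-10188625.1188 m
→ stereo⁻¹: φ=12.06408800°, λ=33.11261400°

φ=12.064088°, λ=33.112614°, h=0.000 m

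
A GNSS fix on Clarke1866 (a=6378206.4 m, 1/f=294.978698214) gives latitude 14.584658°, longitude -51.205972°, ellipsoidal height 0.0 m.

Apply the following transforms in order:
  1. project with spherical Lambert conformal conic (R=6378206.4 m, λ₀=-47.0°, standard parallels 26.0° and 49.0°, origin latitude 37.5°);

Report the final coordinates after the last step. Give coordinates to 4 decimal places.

E=-479314.6332 m, N=-2555988.9161 m

start: φ=14.584658°, λ=-51.205972°, h=0.000 m
→ lcc (R=6378206.4, λ₀=-47.0°): E=-479314.6332, N=-2555988.9161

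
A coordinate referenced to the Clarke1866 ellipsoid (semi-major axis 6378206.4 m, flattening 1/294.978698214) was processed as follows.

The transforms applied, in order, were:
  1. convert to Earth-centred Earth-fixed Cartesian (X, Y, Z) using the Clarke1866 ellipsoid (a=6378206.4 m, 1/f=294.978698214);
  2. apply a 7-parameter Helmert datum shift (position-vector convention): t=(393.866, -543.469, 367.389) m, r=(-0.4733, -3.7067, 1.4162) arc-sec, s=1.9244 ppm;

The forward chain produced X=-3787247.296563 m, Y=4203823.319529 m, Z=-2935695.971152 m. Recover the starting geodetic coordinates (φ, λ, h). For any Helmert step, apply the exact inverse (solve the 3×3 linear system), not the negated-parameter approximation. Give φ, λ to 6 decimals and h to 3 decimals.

φ=-27.580726°, λ=132.015099°, h=1602.824 m

start: X=-3787247.2966, Y=4203823.3195, Z=-2935695.9712 m
→ Helmert⁻¹: X=-3787657.7679, Y=4204391.4404, Z=-2935979.9961
→ geod (Bowring, a=6378206.400): φ=-27.58072600°, λ=132.01509900°, h=1602.8240 m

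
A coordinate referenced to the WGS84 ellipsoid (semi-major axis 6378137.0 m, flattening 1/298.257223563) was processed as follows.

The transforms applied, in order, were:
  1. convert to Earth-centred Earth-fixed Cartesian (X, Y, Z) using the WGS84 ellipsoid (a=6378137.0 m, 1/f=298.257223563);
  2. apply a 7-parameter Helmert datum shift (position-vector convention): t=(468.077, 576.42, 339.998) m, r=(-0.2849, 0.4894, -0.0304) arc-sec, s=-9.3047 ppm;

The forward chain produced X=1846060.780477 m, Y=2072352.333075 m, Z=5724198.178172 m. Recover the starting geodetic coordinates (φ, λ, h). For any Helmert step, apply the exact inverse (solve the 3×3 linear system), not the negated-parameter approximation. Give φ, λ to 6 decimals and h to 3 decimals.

φ=64.289336°, λ=48.304616°, h=152.408 m

start: X=1846060.7805, Y=2072352.3331, Z=5724198.1782 m
→ Helmert⁻¹: X=1845595.9900, Y=2071787.5564, Z=5723918.6801
→ geod (Bowring, a=6378137.000): φ=64.28933600°, λ=48.30461600°, h=152.4080 m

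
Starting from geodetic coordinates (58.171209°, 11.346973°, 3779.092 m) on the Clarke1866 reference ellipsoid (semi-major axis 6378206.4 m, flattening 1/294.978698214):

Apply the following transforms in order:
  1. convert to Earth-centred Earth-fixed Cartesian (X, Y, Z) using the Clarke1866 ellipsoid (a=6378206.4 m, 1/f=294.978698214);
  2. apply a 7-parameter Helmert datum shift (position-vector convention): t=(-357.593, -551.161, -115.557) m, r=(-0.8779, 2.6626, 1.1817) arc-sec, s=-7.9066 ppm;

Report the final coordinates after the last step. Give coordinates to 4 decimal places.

X=3307730.3107 m, Y=663319.5700 m, Z=5398626.2616 m

start: φ=58.171209°, λ=11.346973°, h=3779.092 m
→ ECEF (a=6378206.400, f=1/294.978698214): X=3308048.1712, Y=663834.0496, Z=5398830.0324
→ Helmert 7p (PV): X=3307730.3107, Y=663319.5700, Z=5398626.2616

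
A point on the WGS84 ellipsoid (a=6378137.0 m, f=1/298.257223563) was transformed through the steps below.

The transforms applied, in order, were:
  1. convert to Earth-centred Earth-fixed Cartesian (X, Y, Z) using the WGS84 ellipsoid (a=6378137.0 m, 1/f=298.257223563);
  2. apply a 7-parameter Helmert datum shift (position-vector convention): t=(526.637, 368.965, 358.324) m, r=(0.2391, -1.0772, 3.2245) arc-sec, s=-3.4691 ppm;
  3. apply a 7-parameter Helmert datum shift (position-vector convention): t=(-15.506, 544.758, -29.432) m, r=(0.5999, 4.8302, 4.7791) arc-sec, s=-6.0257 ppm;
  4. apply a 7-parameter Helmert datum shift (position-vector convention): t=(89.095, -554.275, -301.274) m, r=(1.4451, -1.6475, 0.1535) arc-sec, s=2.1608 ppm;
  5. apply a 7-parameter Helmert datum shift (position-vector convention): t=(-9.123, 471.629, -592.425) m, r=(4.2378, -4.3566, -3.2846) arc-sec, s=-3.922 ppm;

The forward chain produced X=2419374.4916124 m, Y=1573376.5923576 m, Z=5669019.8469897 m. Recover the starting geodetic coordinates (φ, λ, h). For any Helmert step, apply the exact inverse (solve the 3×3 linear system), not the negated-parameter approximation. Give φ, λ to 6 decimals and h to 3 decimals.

φ=63.183949°, λ=33.030429°, h=353.109 m

start: X=2419374.4916, Y=1573376.5924, Z=5669019.8470 m
→ Helmert⁻¹: X=2419487.8025, Y=1573066.1441, Z=5669551.0860
→ Helmert⁻¹: X=2419439.9373, Y=1573654.9412, Z=5669809.7587
→ Helmert⁻¹: X=2419373.6948, Y=1573080.0965, Z=5669925.4362
→ Helmert⁻¹: X=2418909.6434, Y=1572685.3452, Z=5669572.3249
→ geod (Bowring, a=6378137.000): φ=63.18394900°, λ=33.03042900°, h=353.1090 m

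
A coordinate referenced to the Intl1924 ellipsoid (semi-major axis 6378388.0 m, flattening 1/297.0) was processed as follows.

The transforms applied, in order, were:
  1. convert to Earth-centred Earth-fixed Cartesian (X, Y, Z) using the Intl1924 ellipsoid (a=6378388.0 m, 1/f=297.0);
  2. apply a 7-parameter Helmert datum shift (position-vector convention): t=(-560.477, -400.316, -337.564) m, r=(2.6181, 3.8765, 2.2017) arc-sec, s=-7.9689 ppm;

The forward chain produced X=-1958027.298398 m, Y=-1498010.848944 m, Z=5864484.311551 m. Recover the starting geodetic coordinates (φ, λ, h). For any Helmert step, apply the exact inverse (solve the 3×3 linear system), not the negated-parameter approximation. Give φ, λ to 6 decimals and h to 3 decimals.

start: X=-1958027.2984, Y=-1498010.8489, Z=5864484.3116 m
→ Helmert⁻¹: X=-1957608.6280, Y=-1497527.1295, Z=5864850.8292
→ geod (Bowring, a=6378388.000): φ=67.34300600°, λ=-142.58481400°, h=1583.5830 m

φ=67.343006°, λ=-142.584814°, h=1583.583 m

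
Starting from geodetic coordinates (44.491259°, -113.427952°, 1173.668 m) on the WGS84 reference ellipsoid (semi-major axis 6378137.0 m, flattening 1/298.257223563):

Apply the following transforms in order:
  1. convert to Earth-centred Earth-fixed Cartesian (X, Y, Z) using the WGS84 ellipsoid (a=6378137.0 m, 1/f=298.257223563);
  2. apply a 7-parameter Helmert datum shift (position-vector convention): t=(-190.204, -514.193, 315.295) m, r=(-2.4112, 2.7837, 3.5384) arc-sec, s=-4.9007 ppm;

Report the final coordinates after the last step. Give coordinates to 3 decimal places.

X=-1812380.123 m, Y=-4182922.349 m, Z=4448384.700 m

start: φ=44.491259°, λ=-113.427952°, h=1173.668 m
→ ECEF (a=6378137.000, f=1/298.257223563): X=-1812330.5777, Y=-4182449.5593, Z=4448017.8528
→ Helmert 7p (PV): X=-1812380.1228, Y=-4182922.3488, Z=4448384.6999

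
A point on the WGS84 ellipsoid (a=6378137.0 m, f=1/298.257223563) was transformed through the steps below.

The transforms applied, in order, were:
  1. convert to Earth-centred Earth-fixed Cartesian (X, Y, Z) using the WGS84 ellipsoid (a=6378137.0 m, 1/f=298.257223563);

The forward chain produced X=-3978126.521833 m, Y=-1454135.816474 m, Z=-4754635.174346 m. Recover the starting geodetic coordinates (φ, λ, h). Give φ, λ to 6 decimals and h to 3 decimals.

φ=-48.495472°, λ=-159.920983°, h=1430.359 m

start: X=-3978126.5218, Y=-1454135.8165, Z=-4754635.1743 m
→ geod (Bowring, a=6378137.000): φ=-48.49547200°, λ=-159.92098300°, h=1430.3590 m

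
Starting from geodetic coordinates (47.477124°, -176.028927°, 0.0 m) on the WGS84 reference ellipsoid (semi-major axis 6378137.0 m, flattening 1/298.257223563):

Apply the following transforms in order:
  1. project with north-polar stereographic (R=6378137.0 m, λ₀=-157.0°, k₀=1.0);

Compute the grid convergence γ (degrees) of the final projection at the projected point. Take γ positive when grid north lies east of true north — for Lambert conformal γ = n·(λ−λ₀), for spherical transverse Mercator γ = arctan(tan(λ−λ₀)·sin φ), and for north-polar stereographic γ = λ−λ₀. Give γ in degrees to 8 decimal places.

start: φ=47.477124°, λ=-176.028927°, h=0.000 m
→ into stereo (λ₀=-157.0°): φ=47.47712400°, λ−λ₀=-19.02892700°
convergence γ = -19.02892700°

-19.02892700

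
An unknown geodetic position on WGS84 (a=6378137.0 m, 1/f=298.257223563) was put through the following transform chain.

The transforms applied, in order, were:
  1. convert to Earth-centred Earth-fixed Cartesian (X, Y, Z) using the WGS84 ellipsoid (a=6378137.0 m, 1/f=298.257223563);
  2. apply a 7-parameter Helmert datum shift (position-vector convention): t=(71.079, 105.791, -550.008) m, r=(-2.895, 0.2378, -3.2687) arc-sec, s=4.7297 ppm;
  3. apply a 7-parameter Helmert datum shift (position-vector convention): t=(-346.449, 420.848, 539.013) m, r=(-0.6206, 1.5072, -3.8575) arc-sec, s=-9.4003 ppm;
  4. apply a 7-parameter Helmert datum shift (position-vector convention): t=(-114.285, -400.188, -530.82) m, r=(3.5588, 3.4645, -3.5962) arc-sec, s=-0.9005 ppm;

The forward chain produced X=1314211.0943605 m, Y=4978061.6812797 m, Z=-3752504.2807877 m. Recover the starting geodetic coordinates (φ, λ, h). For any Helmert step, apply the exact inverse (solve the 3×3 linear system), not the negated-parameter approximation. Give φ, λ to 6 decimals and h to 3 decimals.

start: X=1314211.0944, Y=4978061.6813, Z=-3752504.2808 m
→ Helmert⁻¹: X=1314302.7854, Y=4978424.5311, Z=-3752040.6594
→ Helmert⁻¹: X=1314595.9146, Y=4978086.3540, Z=-3752590.3644
→ Helmert⁻¹: X=1314444.0565, Y=4978030.5089, Z=-3751951.2266
→ geod (Bowring, a=6378137.000): φ=-36.26515500°, λ=75.20869700°, h=-5.4680 m

φ=-36.265155°, λ=75.208697°, h=-5.468 m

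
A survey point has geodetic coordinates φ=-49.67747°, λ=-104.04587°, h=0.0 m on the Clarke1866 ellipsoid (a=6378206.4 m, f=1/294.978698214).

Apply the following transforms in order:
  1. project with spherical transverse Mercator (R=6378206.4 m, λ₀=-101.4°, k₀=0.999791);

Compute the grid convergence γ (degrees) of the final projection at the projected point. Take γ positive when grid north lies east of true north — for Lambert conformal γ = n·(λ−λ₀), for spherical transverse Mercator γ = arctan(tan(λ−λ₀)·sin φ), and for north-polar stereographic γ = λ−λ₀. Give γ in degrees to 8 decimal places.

start: φ=-49.677470°, λ=-104.045870°, h=0.000 m
→ into tm (λ₀=-101.4°): φ=-49.67747000°, λ−λ₀=-2.64587000°
convergence γ = 2.01784866°

2.01784866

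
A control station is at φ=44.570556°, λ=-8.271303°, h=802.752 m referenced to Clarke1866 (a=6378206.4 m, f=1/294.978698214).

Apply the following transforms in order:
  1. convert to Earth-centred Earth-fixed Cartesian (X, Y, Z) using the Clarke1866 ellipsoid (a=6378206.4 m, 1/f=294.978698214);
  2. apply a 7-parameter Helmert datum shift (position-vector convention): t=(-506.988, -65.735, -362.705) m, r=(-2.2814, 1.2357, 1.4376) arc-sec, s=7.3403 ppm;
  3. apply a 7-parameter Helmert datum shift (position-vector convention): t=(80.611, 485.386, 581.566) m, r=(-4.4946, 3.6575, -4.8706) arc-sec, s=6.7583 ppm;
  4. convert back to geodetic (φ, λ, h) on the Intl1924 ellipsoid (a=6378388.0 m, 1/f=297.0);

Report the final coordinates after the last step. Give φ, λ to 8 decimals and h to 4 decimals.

start: φ=44.570556°, λ=-8.271303°, h=802.752 m
→ ECEF (a=6378206.400, f=1/294.978698214): X=4504565.1623, Y=-654840.9980, Z=4453837.4704
→ Helmert 7p (PV): X=4504122.4856, Y=-654830.8820, Z=4453487.7145
→ Helmert 7p (PV): X=4504297.0440, Y=-654359.2355, Z=4454033.7798
→ geod (Bowring, a=6378388.000): φ=44.57260896°, λ=-8.26578715°, h=448.4979 m

φ=44.57260896°, λ=-8.26578715°, h=448.4979 m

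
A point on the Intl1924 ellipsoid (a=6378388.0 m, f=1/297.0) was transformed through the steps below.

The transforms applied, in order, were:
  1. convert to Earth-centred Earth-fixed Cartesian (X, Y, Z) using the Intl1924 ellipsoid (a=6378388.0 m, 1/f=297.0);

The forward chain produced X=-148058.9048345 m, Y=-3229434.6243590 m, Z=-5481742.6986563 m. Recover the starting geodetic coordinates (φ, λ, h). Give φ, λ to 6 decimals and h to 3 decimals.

start: X=-148058.9048, Y=-3229434.6244, Z=-5481742.6987 m
→ geod (Bowring, a=6378388.000): φ=-59.63905200°, λ=-92.62498400°, h=1580.8030 m

φ=-59.639052°, λ=-92.624984°, h=1580.803 m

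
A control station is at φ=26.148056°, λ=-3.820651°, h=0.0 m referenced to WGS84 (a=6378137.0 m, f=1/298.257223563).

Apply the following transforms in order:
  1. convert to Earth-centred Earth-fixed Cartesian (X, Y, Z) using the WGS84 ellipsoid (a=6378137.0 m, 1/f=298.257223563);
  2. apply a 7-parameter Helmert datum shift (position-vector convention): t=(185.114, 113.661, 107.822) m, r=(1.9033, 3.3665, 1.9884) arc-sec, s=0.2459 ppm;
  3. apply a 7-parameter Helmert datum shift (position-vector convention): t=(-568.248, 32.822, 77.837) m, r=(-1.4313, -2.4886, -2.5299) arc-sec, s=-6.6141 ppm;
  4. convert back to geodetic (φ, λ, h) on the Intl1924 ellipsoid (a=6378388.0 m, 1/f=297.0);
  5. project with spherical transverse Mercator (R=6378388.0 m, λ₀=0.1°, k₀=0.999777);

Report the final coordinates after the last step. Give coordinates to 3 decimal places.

start: φ=26.148056°, λ=-3.820651°, h=0.000 m
→ ECEF (a=6378137.000, f=1/298.257223563): X=5716380.0083, Y=-381751.0234, Z=2793795.5538
→ Helmert 7p (PV): X=5716615.8063, Y=-381608.1298, Z=2793807.2417
→ Helmert 7p (PV): X=5715971.3603, Y=-381623.5128, Z=2793938.2192
→ geod (Bowring, a=6378388.000): φ=26.15151896°, λ=-3.81965087°, h=-544.0574 m
→ tm (R=6378388.0, λ₀=0.1°): E=-391781.6634, N=2916551.6103

E=-391781.663 m, N=2916551.610 m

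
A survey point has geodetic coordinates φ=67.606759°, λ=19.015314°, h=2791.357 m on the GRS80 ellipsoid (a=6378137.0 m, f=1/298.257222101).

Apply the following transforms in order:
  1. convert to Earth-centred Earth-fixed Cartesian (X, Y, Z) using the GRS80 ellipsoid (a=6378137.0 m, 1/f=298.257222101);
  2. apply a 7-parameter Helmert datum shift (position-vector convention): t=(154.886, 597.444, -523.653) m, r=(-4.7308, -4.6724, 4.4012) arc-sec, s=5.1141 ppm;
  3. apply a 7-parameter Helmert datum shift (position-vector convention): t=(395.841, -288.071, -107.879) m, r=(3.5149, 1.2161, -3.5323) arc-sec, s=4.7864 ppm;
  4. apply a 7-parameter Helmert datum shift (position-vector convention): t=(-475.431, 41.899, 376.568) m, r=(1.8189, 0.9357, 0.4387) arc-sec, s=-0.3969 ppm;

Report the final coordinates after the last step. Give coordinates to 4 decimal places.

start: φ=67.606759°, λ=19.015314°, h=2791.357 m
→ ECEF (a=6378137.000, f=1/298.257222101): X=2304838.6882, Y=794308.7428, Z=5877104.4476
→ Helmert 7p (PV): X=2304855.2813, Y=795094.2245, Z=5876644.8432
→ Helmert 7p (PV): X=2305310.4181, Y=794670.3454, Z=5876565.0521
→ Helmert 7p (PV): X=2304859.0404, Y=794665.0109, Z=5876935.8375

X=2304859.0404 m, Y=794665.0109 m, Z=5876935.8375 m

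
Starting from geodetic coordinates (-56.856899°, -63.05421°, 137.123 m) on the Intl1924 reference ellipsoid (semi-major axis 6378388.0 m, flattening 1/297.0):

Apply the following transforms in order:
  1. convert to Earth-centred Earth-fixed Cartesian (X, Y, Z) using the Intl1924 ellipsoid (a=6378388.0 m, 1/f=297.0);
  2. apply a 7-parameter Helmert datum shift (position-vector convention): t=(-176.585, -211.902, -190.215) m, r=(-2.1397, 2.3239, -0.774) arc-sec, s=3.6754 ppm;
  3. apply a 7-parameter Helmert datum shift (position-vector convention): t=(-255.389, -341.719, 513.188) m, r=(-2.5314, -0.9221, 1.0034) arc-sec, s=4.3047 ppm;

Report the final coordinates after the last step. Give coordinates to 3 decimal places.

X=1583565.486 m, Y=-3116791.535 m, Z=-5317089.566 m

start: φ=-56.856899°, λ=-63.054210°, h=137.123 m
→ ECEF (a=6378388.000, f=1/297.0): X=1584017.4903, Y=-3116094.3840, Z=-5317429.9091
→ Helmert 7p (PV): X=1583775.1247, Y=-3116378.8437, Z=-5317625.1892
→ Helmert 7p (PV): X=1583565.4858, Y=-3116791.5345, Z=-5317089.5656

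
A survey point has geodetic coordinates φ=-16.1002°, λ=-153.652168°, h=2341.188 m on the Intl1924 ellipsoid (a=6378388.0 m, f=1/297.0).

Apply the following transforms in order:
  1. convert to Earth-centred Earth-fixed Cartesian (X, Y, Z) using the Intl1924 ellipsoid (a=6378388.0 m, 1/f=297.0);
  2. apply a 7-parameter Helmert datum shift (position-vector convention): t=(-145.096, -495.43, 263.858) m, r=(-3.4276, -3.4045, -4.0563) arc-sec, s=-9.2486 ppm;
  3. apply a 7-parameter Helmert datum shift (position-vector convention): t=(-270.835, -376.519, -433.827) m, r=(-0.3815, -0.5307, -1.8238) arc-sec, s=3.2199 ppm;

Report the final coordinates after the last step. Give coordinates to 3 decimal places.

X=-5495456.563 m, Y=-2722254.484 m, Z=-1758268.064 m

start: φ=-16.100200°, λ=-153.652168°, h=2341.188 m
→ ECEF (a=6378388.000, f=1/297.0): X=-5495029.7126, Y=-2721523.1256, Z=-1758054.1175
→ Helmert 7p (PV): X=-5495148.4897, Y=-2721914.5380, Z=-1757819.4728
→ Helmert 7p (PV): X=-5495456.5631, Y=-2722254.4840, Z=-1758268.0640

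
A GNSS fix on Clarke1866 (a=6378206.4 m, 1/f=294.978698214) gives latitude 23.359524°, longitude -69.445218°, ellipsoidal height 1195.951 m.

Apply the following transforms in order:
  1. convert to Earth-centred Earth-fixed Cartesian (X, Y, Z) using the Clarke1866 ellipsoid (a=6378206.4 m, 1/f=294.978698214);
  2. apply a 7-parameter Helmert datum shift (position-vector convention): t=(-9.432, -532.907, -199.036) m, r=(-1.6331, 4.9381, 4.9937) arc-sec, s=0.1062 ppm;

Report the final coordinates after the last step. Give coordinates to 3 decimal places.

X=2057517.080 m, Y=-5487053.802 m, Z=2513444.836 m

start: φ=23.359524°, λ=-69.445218°, h=1195.951 m
→ ECEF (a=6378206.400, f=1/294.978698214): X=2057333.2841, Y=-5486590.0222, Z=2513649.4191
→ Helmert 7p (PV): X=2057517.0800, Y=-5487053.8018, Z=2513444.8363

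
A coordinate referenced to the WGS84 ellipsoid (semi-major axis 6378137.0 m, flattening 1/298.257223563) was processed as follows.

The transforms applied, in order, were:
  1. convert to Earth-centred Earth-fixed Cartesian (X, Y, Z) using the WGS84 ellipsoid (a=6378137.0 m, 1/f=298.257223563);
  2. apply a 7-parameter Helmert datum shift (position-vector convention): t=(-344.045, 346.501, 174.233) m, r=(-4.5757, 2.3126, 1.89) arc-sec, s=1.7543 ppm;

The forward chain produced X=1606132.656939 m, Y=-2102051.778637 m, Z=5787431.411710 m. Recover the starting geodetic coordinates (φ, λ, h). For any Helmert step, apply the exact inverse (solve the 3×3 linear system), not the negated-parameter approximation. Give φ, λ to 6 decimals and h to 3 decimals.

start: X=1606132.6569, Y=-2102051.7786, Z=5787431.4117 m
→ Helmert⁻¹: X=1606389.7331, Y=-2102537.6922, Z=5787218.3948
→ geod (Bowring, a=6378137.000): φ=65.57483400°, λ=-52.61929600°, h=2980.6140 m

φ=65.574834°, λ=-52.619296°, h=2980.614 m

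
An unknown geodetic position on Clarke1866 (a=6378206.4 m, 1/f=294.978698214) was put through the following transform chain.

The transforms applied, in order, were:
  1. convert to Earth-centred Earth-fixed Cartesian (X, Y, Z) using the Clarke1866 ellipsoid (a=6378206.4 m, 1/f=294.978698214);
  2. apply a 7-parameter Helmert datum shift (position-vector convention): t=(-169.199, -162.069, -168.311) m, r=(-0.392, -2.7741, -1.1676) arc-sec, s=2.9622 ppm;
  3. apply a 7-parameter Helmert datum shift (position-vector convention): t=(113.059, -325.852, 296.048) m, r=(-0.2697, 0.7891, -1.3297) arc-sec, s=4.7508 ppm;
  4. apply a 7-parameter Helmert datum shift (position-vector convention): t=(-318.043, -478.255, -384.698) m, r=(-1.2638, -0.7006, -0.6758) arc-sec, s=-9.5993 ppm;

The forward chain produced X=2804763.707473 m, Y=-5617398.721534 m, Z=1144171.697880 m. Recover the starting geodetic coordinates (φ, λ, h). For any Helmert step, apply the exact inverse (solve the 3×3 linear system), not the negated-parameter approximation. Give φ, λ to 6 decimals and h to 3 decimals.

start: X=2804763.7075, Y=-5617398.7215, Z=1144171.6979 m
→ Helmert⁻¹: X=2805130.9683, Y=-5616972.2075, Z=1144523.4394
→ Helmert⁻¹: X=2805036.4137, Y=-5616603.0853, Z=1144225.3426
→ Helmert⁻¹: X=2805244.4864, Y=-5616410.6745, Z=1144341.8615
→ geod (Bowring, a=6378206.400): φ=10.39915400°, λ=-63.45911800°, h=3948.5900 m

φ=10.399154°, λ=-63.459118°, h=3948.590 m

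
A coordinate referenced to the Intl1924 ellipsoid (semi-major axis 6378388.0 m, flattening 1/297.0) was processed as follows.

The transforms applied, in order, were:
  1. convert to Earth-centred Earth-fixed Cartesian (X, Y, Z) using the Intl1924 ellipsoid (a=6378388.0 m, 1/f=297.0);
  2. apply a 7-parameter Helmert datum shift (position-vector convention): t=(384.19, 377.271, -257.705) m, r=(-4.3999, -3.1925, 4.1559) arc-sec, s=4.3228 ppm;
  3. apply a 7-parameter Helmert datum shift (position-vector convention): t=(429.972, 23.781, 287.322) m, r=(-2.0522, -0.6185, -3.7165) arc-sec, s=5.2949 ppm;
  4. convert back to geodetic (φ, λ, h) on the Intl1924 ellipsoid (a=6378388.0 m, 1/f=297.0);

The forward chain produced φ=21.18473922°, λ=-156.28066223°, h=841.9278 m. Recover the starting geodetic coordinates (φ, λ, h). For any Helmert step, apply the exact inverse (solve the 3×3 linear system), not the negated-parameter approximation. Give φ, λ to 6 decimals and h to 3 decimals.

start: φ=21.184739°, λ=-156.280662°, h=841.928 m
→ ECEF (a=6378388.000, f=1/297.0): X=-5448057.4175, Y=-2393723.4095, Z=2290812.0105
→ Helmert⁻¹: X=-5448408.5395, Y=-2393855.4749, Z=2290505.0806
→ Helmert⁻¹: X=-5448781.9580, Y=-2394161.4776, Z=2290786.1470
→ geod (Bowring, a=6378388.000): φ=21.18178200°, λ=-156.27960700°, h=1615.4060 m

φ=21.181782°, λ=-156.279607°, h=1615.406 m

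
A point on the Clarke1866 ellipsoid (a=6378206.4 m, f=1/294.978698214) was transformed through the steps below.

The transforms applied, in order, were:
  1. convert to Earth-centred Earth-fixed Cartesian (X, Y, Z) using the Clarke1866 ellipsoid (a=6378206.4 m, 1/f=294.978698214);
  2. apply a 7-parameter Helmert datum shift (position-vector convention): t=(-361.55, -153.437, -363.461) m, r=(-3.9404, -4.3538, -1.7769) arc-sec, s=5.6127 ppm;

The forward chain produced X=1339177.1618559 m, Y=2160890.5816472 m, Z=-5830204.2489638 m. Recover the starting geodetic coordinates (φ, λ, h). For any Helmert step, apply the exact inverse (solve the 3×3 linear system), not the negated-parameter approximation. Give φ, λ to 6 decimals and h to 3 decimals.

φ=-66.578797°, λ=58.211170°, h=90.564 m

start: X=1339177.1619, Y=2160890.5816, Z=-5830204.2490 m
→ Helmert⁻¹: X=1339389.5216, Y=2161154.7979, Z=-5829795.0528
→ geod (Bowring, a=6378206.400): φ=-66.57879700°, λ=58.21117000°, h=90.5640 m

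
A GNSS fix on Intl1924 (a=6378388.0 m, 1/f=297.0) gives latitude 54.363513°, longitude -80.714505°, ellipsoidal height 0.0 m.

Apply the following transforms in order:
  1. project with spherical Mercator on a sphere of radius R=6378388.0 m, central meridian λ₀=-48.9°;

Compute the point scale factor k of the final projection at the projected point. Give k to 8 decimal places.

start: φ=54.363513°, λ=-80.714505°, h=0.000 m
→ into merc (λ₀=-48.9°): φ=54.36351300°, λ−λ₀=-31.81450500°
scale k = 1.71632378

1.71632378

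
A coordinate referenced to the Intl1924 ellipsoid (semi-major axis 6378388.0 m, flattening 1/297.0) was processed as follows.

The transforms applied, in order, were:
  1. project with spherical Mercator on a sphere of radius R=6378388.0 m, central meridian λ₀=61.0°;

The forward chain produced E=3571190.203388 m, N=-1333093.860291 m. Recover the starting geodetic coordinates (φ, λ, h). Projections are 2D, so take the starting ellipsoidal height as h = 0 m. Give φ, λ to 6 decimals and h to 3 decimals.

start: E=3571190.2034, N=-1333093.8603 m
→ merc⁻¹: φ=-11.88867400°, λ=93.07928500°

φ=-11.888674°, λ=93.079285°, h=0.000 m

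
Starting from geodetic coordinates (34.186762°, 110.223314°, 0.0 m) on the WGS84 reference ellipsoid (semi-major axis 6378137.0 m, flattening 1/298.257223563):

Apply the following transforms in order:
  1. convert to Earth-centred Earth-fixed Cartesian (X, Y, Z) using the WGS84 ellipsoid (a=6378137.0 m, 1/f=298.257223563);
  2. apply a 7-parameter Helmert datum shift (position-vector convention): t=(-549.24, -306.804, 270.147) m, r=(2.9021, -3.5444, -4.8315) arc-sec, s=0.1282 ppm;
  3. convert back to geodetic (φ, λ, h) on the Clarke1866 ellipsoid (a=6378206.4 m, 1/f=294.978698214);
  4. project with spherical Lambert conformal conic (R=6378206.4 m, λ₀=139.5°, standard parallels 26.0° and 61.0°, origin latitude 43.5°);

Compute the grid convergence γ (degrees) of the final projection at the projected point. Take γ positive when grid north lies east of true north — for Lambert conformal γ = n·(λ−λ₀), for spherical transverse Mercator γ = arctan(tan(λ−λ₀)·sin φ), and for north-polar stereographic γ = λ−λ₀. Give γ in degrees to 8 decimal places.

start: φ=34.186762°, λ=110.223314°, h=0.000 m
→ ECEF (a=6378137.000, f=1/298.257223563): X=-1825759.6127, Y=4956045.3227, Z=3563602.3284
→ Helmert 7p (PV): X=-1826254.2335, Y=4955731.7811, Z=3563911.2894
→ geod (Bowring, a=6378206.400): φ=34.19168151°, λ=110.22952483°, h=77.2546 m
→ into lcc (λ₀=139.5°): φ=34.19168151°, λ−λ₀=-29.27047517°
convergence γ = -20.48147405°

-20.48147405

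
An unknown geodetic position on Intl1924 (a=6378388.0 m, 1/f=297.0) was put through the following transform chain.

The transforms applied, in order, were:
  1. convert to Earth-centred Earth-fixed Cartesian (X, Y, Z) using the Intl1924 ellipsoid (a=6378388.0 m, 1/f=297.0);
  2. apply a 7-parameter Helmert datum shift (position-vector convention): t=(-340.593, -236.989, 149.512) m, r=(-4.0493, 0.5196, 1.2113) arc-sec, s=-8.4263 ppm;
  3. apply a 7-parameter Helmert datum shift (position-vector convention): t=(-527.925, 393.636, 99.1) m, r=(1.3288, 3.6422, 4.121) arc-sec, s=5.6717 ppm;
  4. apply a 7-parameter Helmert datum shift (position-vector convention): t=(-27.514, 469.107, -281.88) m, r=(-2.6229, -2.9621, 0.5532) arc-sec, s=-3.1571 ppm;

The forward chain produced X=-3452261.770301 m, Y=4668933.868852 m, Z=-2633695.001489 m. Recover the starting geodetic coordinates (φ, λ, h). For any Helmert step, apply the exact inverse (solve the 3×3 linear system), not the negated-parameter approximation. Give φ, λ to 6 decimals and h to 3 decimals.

start: X=-3452261.7703, Y=4668933.8689, Z=-2633695.0015 m
→ Helmert⁻¹: X=-3452270.4506, Y=4668522.2453, Z=-2633312.4928
→ Helmert⁻¹: X=-3451583.1808, Y=4668154.1276, Z=-2633487.6778
→ Helmert⁻¹: X=-3451237.6190, Y=4668502.4229, Z=-2633576.4258
→ geod (Bowring, a=6378388.000): φ=-24.54572600°, λ=126.47403900°, h=375.2150 m

φ=-24.545726°, λ=126.474039°, h=375.215 m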